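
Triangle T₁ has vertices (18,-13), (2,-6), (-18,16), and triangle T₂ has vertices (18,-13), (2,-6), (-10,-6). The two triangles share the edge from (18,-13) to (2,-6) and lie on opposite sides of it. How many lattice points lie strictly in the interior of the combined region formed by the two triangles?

The union is the simple quadrilateral with vertices (18,-13), (-18,16), (2,-6), (-10,-6) in order.
Using the shoelace formula, 2A = |[18·16 − (-18)·(-13)] + [(-18)·(-6) − 2·16] + [2·(-6) − (-10)·(-6)] + [(-10)·(-13) − 18·(-6)]| = 296, so the area is 148.
The number of boundary lattice points is Σ gcd(|Δx|,|Δy|) = gcd(36,29) + gcd(20,22) + gcd(12,0) + gcd(28,7) = 1+2+12+7 = 22.
By Pick's theorem I = A − B/2 + 1 = 148 − 22/2 + 1 = 138.

138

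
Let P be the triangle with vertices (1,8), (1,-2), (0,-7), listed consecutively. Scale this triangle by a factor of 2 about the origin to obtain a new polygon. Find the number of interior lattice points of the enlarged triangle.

9

Using the shoelace formula, 2A = |[1·(-2) − 1·8] + [1·(-7) − 0·(-2)] + [0·8 − 1·(-7)]| = 10, so the area is 5.
Along each edge there are gcd(|Δx|,|Δy|)+1 lattice points, so counting each shared vertex once the boundary has gcd(0,10) + gcd(1,5) + gcd(1,15) = 10+1+1 = 12.
Scaling by 2 multiplies the area by 2² = 4 (so the new area is 20) and multiplies the boundary lattice-point count by 2, giving 24.
By Pick's theorem, the interior count of the dilated polygon is 20 − 24/2 + 1 = 9.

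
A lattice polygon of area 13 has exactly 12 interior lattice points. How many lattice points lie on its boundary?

Pick's theorem gives A = I + B/2 − 1, so B = 2(A − I + 1) = 2(13 − 12 + 1) = 4.

4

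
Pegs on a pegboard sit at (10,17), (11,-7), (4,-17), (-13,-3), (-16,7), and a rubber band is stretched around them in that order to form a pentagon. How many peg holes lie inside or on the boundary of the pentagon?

569

The shoelace formula gives twice the area as |[10·(-7) − 11·17] + [11·(-17) − 4·(-7)] + [4·(-3) − (-13)·(-17)] + [(-13)·7 − (-16)·(-3)] + [(-16)·17 − 10·7]| = 1130, so the area is 565.
The number of boundary lattice points is Σ gcd(|Δx|,|Δy|) = gcd(1,24) + gcd(7,10) + gcd(17,14) + gcd(3,10) + gcd(26,10) = 1+1+1+1+2 = 6.
Pick's theorem gives I = A − B/2 + 1 = 565 − 6/2 + 1 = 563, so the closed region contains I + B = 563 + 6 = 569 lattice points.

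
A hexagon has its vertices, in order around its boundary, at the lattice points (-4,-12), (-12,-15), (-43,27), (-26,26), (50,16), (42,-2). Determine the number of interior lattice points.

2231

Using the shoelace formula, 2A = |((-4)·(-15) − (-12)·(-12)) + ((-12)·27 − (-43)·(-15)) + ((-43)·26 − (-26)·27) + ((-26)·16 − 50·26) + (50·(-2) − 42·16) + (42·(-12) − (-4)·(-2))| = 4469, so the area is 4469/2.
Along each edge there are gcd(|Δx|,|Δy|)+1 lattice points, so counting each shared vertex once the boundary has gcd(8,3) + gcd(31,42) + gcd(17,1) + gcd(76,10) + gcd(8,18) + gcd(46,10) = 1+1+1+2+2+2 = 9.
By Pick's theorem A = I + B/2 − 1, so I = 4469/2 − 9/2 + 1 = 2231.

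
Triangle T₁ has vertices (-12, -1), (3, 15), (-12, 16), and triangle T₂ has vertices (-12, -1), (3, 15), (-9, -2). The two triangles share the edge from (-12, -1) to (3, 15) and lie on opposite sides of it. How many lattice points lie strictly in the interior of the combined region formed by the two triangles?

The union is the simple quadrilateral with vertices (-12, -1), (-12, 16), (3, 15), (-9, -2) in order.
The shoelace formula gives twice the area as |((-12)·16 − (-12)·(-1)) + ((-12)·15 − 3·16) + (3·(-2) − (-9)·15) + ((-9)·(-1) − (-12)·(-2))| = 318, so the area is 159.
The number of boundary lattice points is Σ gcd(|Δx|,|Δy|) = gcd(0,17) + gcd(15,1) + gcd(12,17) + gcd(3,1) = 17+1+1+1 = 20.
By Pick's theorem I = A − B/2 + 1 = 159 − 20/2 + 1 = 150.

150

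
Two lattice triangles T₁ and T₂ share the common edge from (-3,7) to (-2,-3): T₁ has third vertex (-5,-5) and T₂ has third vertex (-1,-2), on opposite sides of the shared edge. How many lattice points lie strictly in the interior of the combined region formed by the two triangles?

20

The union is the simple quadrilateral with vertices (-3,7), (-5,-5), (-2,-3), (-1,-2) in order.
The shoelace formula gives twice the area as |((-3)·(-5) − (-5)·7) + ((-5)·(-3) − (-2)·(-5)) + ((-2)·(-2) − (-1)·(-3)) + ((-1)·7 − (-3)·(-2))| = 43, so the area is 21.5.
Summing gcd(|Δx|,|Δy|) over the edges gives the boundary count: gcd(2,12) + gcd(3,2) + gcd(1,1) + gcd(2,9) = 2+1+1+1 = 5.
By Pick's theorem I = A − B/2 + 1 = 21.5 − 5/2 + 1 = 20.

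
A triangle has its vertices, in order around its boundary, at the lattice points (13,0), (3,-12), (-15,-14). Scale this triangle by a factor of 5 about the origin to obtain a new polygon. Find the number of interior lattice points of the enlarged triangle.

2406

The shoelace formula gives twice the area as |(13·(-12) − 3·0) + (3·(-14) − (-15)·(-12)) + ((-15)·0 − 13·(-14))| = 196, so the area is 98.
Summing gcd(|Δx|,|Δy|) over the edges gives the boundary count: gcd(10,12) + gcd(18,2) + gcd(28,14) = 2+2+14 = 18.
Scaling by 5 multiplies the area by 5² = 25 (so the new area is 2450) and multiplies the boundary lattice-point count by 5, giving 90.
By Pick's theorem, the interior count of the dilated polygon is 2450 − 90/2 + 1 = 2406.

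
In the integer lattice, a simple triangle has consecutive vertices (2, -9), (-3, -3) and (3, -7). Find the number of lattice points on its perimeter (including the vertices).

Along each edge there are gcd(|Δx|,|Δy|)+1 lattice points, so counting each shared vertex once the boundary has gcd(5,6) + gcd(6,4) + gcd(1,2) = 1+2+1 = 4.

4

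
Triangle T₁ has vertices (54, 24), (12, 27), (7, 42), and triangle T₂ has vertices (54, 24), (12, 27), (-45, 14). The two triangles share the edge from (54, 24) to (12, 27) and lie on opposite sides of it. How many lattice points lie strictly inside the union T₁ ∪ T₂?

663

The union is the simple quadrilateral with vertices (54, 24), (7, 42), (12, 27), (-45, 14) in order.
The shoelace formula gives twice the area as |[54·42 − 7·24] + [7·27 − 12·42] + [12·14 − (-45)·27] + [(-45)·24 − 54·14]| = 1332, so the area is 666.
Along each edge there are gcd(|Δx|,|Δy|)+1 lattice points, so counting each shared vertex once the boundary has gcd(47,18) + gcd(5,15) + gcd(57,13) + gcd(99,10) = 1+5+1+1 = 8.
By Pick's theorem I = A − B/2 + 1 = 666 − 8/2 + 1 = 663.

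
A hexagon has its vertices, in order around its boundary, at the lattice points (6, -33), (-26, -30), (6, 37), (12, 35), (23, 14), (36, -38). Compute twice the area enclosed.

The shoelace formula gives twice the area as |[6·(-30) − (-26)·(-33)] + [(-26)·37 − 6·(-30)] + [6·35 − 12·37] + [12·14 − 23·35] + [23·(-38) − 36·14] + [36·(-33) − 6·(-38)]| = 5029, so the area is 2514.5.

5029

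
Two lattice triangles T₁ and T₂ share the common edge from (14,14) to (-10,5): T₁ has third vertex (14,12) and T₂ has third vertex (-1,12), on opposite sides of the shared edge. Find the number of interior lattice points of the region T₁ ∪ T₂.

66

The union is the simple quadrilateral with vertices (14,14), (14,12), (-10,5), (-1,12) in order.
By the shoelace formula, twice the signed area is |[14·12 − 14·14] + [14·5 − (-10)·12] + [(-10)·12 − (-1)·5] + [(-1)·14 − 14·12]| = 135, so the area is 135/2.
Along each edge there are gcd(|Δx|,|Δy|)+1 lattice points, so counting each shared vertex once the boundary has gcd(0,2) + gcd(24,7) + gcd(9,7) + gcd(15,2) = 2+1+1+1 = 5.
By Pick's theorem I = A − B/2 + 1 = 135/2 − 5/2 + 1 = 66.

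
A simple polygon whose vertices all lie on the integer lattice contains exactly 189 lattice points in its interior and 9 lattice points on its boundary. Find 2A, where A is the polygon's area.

385

By Pick's theorem, A = I + B/2 − 1 = 189 + 9/2 − 1 = 385/2.
Hence 2A = 385.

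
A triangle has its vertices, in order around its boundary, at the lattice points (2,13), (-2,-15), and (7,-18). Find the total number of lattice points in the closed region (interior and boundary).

137

Using the shoelace formula, 2A = |[2·(-15) − (-2)·13] + [(-2)·(-18) − 7·(-15)] + [7·13 − 2·(-18)]| = 264, so the area is 132.
Summing gcd(|Δx|,|Δy|) over the edges gives the boundary count: gcd(4,28) + gcd(9,3) + gcd(5,31) = 4+3+1 = 8.
Pick's theorem gives I = A − B/2 + 1 = 132 − 8/2 + 1 = 129, so the closed region contains I + B = 129 + 8 = 137 lattice points.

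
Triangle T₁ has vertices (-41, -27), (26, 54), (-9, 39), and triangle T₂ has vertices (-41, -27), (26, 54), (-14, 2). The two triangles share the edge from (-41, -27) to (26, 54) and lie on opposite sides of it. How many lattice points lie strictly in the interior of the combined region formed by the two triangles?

1032

The union is the simple quadrilateral with vertices (-41, -27), (-9, 39), (26, 54), (-14, 2) in order.
The shoelace formula gives twice the area as |((-41)·39 − (-9)·(-27)) + ((-9)·54 − 26·39) + (26·2 − (-14)·54) + ((-14)·(-27) − (-41)·2)| = 2074, so the area is 1037.
The number of boundary lattice points is Σ gcd(|Δx|,|Δy|) = gcd(32,66) + gcd(35,15) + gcd(40,52) + gcd(27,29) = 2+5+4+1 = 12.
By Pick's theorem I = A − B/2 + 1 = 1037 − 12/2 + 1 = 1032.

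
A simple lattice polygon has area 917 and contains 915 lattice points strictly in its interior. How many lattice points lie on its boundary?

Pick's theorem gives A = I + B/2 − 1, so B = 2(A − I + 1) = 2(917 − 915 + 1) = 6.

6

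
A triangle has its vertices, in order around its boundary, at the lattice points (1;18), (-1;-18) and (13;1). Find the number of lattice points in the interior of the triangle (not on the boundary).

232

Using the shoelace formula, 2A = |[1·(-18) − (-1)·18] + [(-1)·1 − 13·(-18)] + [13·18 − 1·1]| = 466, so the area is 233.
The number of boundary lattice points is Σ gcd(|Δx|,|Δy|) = gcd(2,36) + gcd(14,19) + gcd(12,17) = 2+1+1 = 4.
By Pick's theorem A = I + B/2 − 1, so I = 233 − 4/2 + 1 = 232.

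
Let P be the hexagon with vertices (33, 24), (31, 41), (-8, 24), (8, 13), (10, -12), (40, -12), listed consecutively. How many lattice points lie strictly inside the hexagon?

The shoelace formula gives twice the area as |[33·41 − 31·24] + [31·24 − (-8)·41] + [(-8)·13 − 8·24] + [8·(-12) − 10·13] + [10·(-12) − 40·(-12)] + [40·24 − 33·(-12)]| = 2875, so the area is 1437.5.
Summing gcd(|Δx|,|Δy|) over the edges gives the boundary count: gcd(2,17) + gcd(39,17) + gcd(16,11) + gcd(2,25) + gcd(30,0) + gcd(7,36) = 1+1+1+1+30+1 = 35.
By Pick's theorem A = I + B/2 − 1, so I = 1437.5 − 35/2 + 1 = 1421.

1421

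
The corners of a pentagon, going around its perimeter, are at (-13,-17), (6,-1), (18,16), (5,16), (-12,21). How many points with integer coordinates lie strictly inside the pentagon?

598

The shoelace formula gives twice the area as |[(-13)·(-1) − 6·(-17)] + [6·16 − 18·(-1)] + [18·16 − 5·16] + [5·21 − (-12)·16] + [(-12)·(-17) − (-13)·21]| = 1211, so the area is 605.5.
Along each edge there are gcd(|Δx|,|Δy|)+1 lattice points, so counting each shared vertex once the boundary has gcd(19,16) + gcd(12,17) + gcd(13,0) + gcd(17,5) + gcd(1,38) = 1+1+13+1+1 = 17.
Pick's theorem gives I = A − B/2 + 1 = 605.5 − 17/2 + 1 = 598.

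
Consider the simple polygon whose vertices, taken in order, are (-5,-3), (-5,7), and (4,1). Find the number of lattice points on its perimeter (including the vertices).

14

The number of boundary lattice points is Σ gcd(|Δx|,|Δy|) = gcd(0,10) + gcd(9,6) + gcd(9,4) = 10+3+1 = 14.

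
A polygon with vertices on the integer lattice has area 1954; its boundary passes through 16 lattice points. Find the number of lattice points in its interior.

Pick's theorem A = I + B/2 − 1 rearranges to I = A − B/2 + 1 = 1954 − 16/2 + 1 = 1947.

1947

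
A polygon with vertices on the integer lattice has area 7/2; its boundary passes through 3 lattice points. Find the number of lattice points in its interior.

Pick's theorem A = I + B/2 − 1 rearranges to I = A − B/2 + 1 = 7/2 − 3/2 + 1 = 3.

3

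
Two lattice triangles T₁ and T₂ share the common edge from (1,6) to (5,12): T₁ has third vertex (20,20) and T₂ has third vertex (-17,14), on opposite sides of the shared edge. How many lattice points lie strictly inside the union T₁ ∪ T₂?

97

The union is the simple quadrilateral with vertices (1,6), (20,20), (5,12), (-17,14) in order.
By the shoelace formula, twice the signed area is |(1·20 − 20·6) + (20·12 − 5·20) + (5·14 − (-17)·12) + ((-17)·6 − 1·14)| = 198, so the area is 99.
Summing gcd(|Δx|,|Δy|) over the edges gives the boundary count: gcd(19,14) + gcd(15,8) + gcd(22,2) + gcd(18,8) = 1+1+2+2 = 6.
By Pick's theorem I = A − B/2 + 1 = 99 − 6/2 + 1 = 97.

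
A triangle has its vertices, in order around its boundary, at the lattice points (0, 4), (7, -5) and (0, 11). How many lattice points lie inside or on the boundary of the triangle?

30

By the shoelace formula, twice the signed area is |[0·(-5) − 7·4] + [7·11 − 0·(-5)] + [0·4 − 0·11]| = 49, so the area is 24.5.
Summing gcd(|Δx|,|Δy|) over the edges gives the boundary count: gcd(7,9) + gcd(7,16) + gcd(0,7) = 1+1+7 = 9.
Pick's theorem gives I = A − B/2 + 1 = 24.5 − 9/2 + 1 = 21, so the closed region contains I + B = 21 + 9 = 30 lattice points.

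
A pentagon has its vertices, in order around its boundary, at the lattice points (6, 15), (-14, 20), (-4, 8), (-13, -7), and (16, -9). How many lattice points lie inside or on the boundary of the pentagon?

484

Using the shoelace formula, 2A = |(6·20 − (-14)·15) + ((-14)·8 − (-4)·20) + ((-4)·(-7) − (-13)·8) + ((-13)·(-9) − 16·(-7)) + (16·15 − 6·(-9))| = 953, so the area is 953/2.
Summing gcd(|Δx|,|Δy|) over the edges gives the boundary count: gcd(20,5) + gcd(10,12) + gcd(9,15) + gcd(29,2) + gcd(10,24) = 5+2+3+1+2 = 13.
Pick's theorem gives I = A − B/2 + 1 = 953/2 − 13/2 + 1 = 471, so the closed region contains I + B = 471 + 13 = 484 lattice points.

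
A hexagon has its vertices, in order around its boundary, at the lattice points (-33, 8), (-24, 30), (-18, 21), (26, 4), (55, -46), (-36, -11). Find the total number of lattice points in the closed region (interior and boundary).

2862

The shoelace formula gives twice the area as |[(-33)·30 − (-24)·8] + [(-24)·21 − (-18)·30] + [(-18)·4 − 26·21] + [26·(-46) − 55·4] + [55·(-11) − (-36)·(-46)] + [(-36)·8 − (-33)·(-11)]| = 5708, so the area is 2854.
The number of boundary lattice points is Σ gcd(|Δx|,|Δy|) = gcd(9,22) + gcd(6,9) + gcd(44,17) + gcd(29,50) + gcd(91,35) + gcd(3,19) = 1+3+1+1+7+1 = 14.
Pick's theorem gives I = A − B/2 + 1 = 2854 − 14/2 + 1 = 2848, so the closed region contains I + B = 2848 + 14 = 2862 lattice points.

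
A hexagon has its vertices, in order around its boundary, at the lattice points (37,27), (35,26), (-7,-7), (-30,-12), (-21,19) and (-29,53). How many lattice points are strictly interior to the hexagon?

2146

Using the shoelace formula, 2A = |(37·26 − 35·27) + (35·(-7) − (-7)·26) + ((-7)·(-12) − (-30)·(-7)) + ((-30)·19 − (-21)·(-12)) + ((-21)·53 − (-29)·19) + ((-29)·27 − 37·53)| = 4300, so the area is 2150.
Along each edge there are gcd(|Δx|,|Δy|)+1 lattice points, so counting each shared vertex once the boundary has gcd(2,1) + gcd(42,33) + gcd(23,5) + gcd(9,31) + gcd(8,34) + gcd(66,26) = 1+3+1+1+2+2 = 10.
By Pick's theorem A = I + B/2 − 1, so I = 2150 − 10/2 + 1 = 2146.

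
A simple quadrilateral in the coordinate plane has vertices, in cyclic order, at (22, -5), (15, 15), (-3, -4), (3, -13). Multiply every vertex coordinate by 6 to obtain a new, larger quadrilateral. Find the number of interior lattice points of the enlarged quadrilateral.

12799

The shoelace formula gives twice the area as |(22·15 − 15·(-5)) + (15·(-4) − (-3)·15) + ((-3)·(-13) − 3·(-4)) + (3·(-5) − 22·(-13))| = 712, so the area is 356.
Along each edge there are gcd(|Δx|,|Δy|)+1 lattice points, so counting each shared vertex once the boundary has gcd(7,20) + gcd(18,19) + gcd(6,9) + gcd(19,8) = 1+1+3+1 = 6.
Scaling by 6 multiplies the area by 6² = 36 (so the new area is 12816) and multiplies the boundary lattice-point count by 6, giving 36.
By Pick's theorem, the interior count of the dilated polygon is 12816 − 36/2 + 1 = 12799.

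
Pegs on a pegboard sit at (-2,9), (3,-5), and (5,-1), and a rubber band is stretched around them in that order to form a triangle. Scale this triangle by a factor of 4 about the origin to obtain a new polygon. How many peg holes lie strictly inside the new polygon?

377

Using the shoelace formula, 2A = |((-2)·(-5) − 3·9) + (3·(-1) − 5·(-5)) + (5·9 − (-2)·(-1))| = 48, so the area is 24.
The number of boundary lattice points is Σ gcd(|Δx|,|Δy|) = gcd(5,14) + gcd(2,4) + gcd(7,10) = 1+2+1 = 4.
Scaling by 4 multiplies the area by 4² = 16 (so the new area is 384) and multiplies the boundary lattice-point count by 4, giving 16.
By Pick's theorem, the interior count of the dilated polygon is 384 − 16/2 + 1 = 377.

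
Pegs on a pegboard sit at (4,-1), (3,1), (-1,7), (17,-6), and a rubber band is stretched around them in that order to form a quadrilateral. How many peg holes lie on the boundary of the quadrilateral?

5

Summing gcd(|Δx|,|Δy|) over the edges gives the boundary count: gcd(1,2) + gcd(4,6) + gcd(18,13) + gcd(13,5) = 1+2+1+1 = 5.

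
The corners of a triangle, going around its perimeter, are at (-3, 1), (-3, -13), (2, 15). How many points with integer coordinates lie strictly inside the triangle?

28

The shoelace formula gives twice the area as |((-3)·(-13) − (-3)·1) + ((-3)·15 − 2·(-13)) + (2·1 − (-3)·15)| = 70, so the area is 35.
Summing gcd(|Δx|,|Δy|) over the edges gives the boundary count: gcd(0,14) + gcd(5,28) + gcd(5,14) = 14+1+1 = 16.
Pick's theorem gives I = A − B/2 + 1 = 35 − 16/2 + 1 = 28.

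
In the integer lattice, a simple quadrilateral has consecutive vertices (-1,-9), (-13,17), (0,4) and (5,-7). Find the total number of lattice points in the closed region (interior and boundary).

139

By the shoelace formula, twice the signed area is |[(-1)·17 − (-13)·(-9)] + [(-13)·4 − 0·17] + [0·(-7) − 5·4] + [5·(-9) − (-1)·(-7)]| = 258, so the area is 129.
The number of boundary lattice points is Σ gcd(|Δx|,|Δy|) = gcd(12,26) + gcd(13,13) + gcd(5,11) + gcd(6,2) = 2+13+1+2 = 18.
Pick's theorem gives I = A − B/2 + 1 = 129 − 18/2 + 1 = 121, so the closed region contains I + B = 121 + 18 = 139 lattice points.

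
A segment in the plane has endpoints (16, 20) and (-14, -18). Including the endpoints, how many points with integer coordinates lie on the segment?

3

The number of lattice points on a segment between lattice points is gcd(|Δx|,|Δy|) + 1 = gcd(30,38) + 1 = 2 + 1 = 3.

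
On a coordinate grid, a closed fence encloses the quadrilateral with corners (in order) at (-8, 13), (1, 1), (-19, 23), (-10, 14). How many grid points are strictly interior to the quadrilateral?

The shoelace formula gives twice the area as |[(-8)·1 − 1·13] + [1·23 − (-19)·1] + [(-19)·14 − (-10)·23] + [(-10)·13 − (-8)·14]| = 33, so the area is 33/2.
The number of boundary lattice points is Σ gcd(|Δx|,|Δy|) = gcd(9,12) + gcd(20,22) + gcd(9,9) + gcd(2,1) = 3+2+9+1 = 15.
Pick's theorem gives I = A − B/2 + 1 = 33/2 − 15/2 + 1 = 10.

10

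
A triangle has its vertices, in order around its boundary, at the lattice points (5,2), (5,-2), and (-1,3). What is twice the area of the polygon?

By the shoelace formula, twice the signed area is |(5·(-2) − 5·2) + (5·3 − (-1)·(-2)) + ((-1)·2 − 5·3)| = 24, so the area is 12.

24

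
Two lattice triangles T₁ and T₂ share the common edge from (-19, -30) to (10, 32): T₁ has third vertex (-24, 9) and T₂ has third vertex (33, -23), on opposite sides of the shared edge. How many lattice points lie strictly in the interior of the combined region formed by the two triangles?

2230

The union is the simple quadrilateral with vertices (-19, -30), (-24, 9), (10, 32), (33, -23) in order.
Using the shoelace formula, 2A = |[(-19)·9 − (-24)·(-30)] + [(-24)·32 − 10·9] + [10·(-23) − 33·32] + [33·(-30) − (-19)·(-23)]| = 4462, so the area is 2231.
Along each edge there are gcd(|Δx|,|Δy|)+1 lattice points, so counting each shared vertex once the boundary has gcd(5,39) + gcd(34,23) + gcd(23,55) + gcd(52,7) = 1+1+1+1 = 4.
By Pick's theorem I = A − B/2 + 1 = 2231 − 4/2 + 1 = 2230.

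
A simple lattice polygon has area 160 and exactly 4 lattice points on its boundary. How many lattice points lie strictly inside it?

159

Pick's theorem A = I + B/2 − 1 rearranges to I = A − B/2 + 1 = 160 − 4/2 + 1 = 159.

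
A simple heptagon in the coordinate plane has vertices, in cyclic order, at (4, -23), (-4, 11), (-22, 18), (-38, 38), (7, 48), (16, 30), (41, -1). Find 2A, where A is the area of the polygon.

4863

Using the shoelace formula, 2A = |[4·11 − (-4)·(-23)] + [(-4)·18 − (-22)·11] + [(-22)·38 − (-38)·18] + [(-38)·48 − 7·38] + [7·30 − 16·48] + [16·(-1) − 41·30] + [41·(-23) − 4·(-1)]| = 4863, so the area is 2431.5.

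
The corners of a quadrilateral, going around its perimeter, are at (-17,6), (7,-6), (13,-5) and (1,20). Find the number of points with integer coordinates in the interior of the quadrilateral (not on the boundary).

350

By the shoelace formula, twice the signed area is |[(-17)·(-6) − 7·6] + [7·(-5) − 13·(-6)] + [13·20 − 1·(-5)] + [1·6 − (-17)·20]| = 714, so the area is 357.
Summing gcd(|Δx|,|Δy|) over the edges gives the boundary count: gcd(24,12) + gcd(6,1) + gcd(12,25) + gcd(18,14) = 12+1+1+2 = 16.
By Pick's theorem A = I + B/2 − 1, so I = 357 − 16/2 + 1 = 350.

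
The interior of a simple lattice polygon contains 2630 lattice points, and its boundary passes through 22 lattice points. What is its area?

Pick's theorem states A = I + B/2 − 1, so A = 2630 + 22/2 − 1 = 2640.

2640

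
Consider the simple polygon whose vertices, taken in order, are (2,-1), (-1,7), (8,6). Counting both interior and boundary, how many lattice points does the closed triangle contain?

The shoelace formula gives twice the area as |(2·7 − (-1)·(-1)) + ((-1)·6 − 8·7) + (8·(-1) − 2·6)| = 69, so the area is 69/2.
Summing gcd(|Δx|,|Δy|) over the edges gives the boundary count: gcd(3,8) + gcd(9,1) + gcd(6,7) = 1+1+1 = 3.
Pick's theorem gives I = A − B/2 + 1 = 69/2 − 3/2 + 1 = 34, so the closed region contains I + B = 34 + 3 = 37 lattice points.

37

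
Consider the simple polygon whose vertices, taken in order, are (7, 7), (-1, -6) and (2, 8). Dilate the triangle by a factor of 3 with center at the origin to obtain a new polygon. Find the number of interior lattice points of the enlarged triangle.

By the shoelace formula, twice the signed area is |[7·(-6) − (-1)·7] + [(-1)·8 − 2·(-6)] + [2·7 − 7·8]| = 73, so the area is 73/2.
Along each edge there are gcd(|Δx|,|Δy|)+1 lattice points, so counting each shared vertex once the boundary has gcd(8,13) + gcd(3,14) + gcd(5,1) = 1+1+1 = 3.
Scaling by 3 multiplies the area by 3² = 9 (so the new area is 657/2) and multiplies the boundary lattice-point count by 3, giving 9.
By Pick's theorem, the interior count of the dilated polygon is 657/2 − 9/2 + 1 = 325.

325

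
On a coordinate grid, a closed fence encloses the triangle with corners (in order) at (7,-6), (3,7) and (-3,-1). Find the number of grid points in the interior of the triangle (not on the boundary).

The shoelace formula gives twice the area as |[7·7 − 3·(-6)] + [3·(-1) − (-3)·7] + [(-3)·(-6) − 7·(-1)]| = 110, so the area is 55.
The number of boundary lattice points is Σ gcd(|Δx|,|Δy|) = gcd(4,13) + gcd(6,8) + gcd(10,5) = 1+2+5 = 8.
By Pick's theorem A = I + B/2 − 1, so I = 55 − 8/2 + 1 = 52.

52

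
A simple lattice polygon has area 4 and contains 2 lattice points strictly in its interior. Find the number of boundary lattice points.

6

Pick's theorem gives A = I + B/2 − 1, so B = 2(A − I + 1) = 2(4 − 2 + 1) = 6.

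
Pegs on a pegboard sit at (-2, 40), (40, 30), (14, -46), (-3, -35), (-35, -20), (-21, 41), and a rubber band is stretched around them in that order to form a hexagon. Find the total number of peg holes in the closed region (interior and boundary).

The shoelace formula gives twice the area as |((-2)·30 − 40·40) + (40·(-46) − 14·30) + (14·(-35) − (-3)·(-46)) + ((-3)·(-20) − (-35)·(-35)) + ((-35)·41 − (-21)·(-20)) + ((-21)·40 − (-2)·41)| = 8326, so the area is 4163.
Summing gcd(|Δx|,|Δy|) over the edges gives the boundary count: gcd(42,10) + gcd(26,76) + gcd(17,11) + gcd(32,15) + gcd(14,61) + gcd(19,1) = 2+2+1+1+1+1 = 8.
Pick's theorem gives I = A − B/2 + 1 = 4163 − 8/2 + 1 = 4160, so the closed region contains I + B = 4160 + 8 = 4168 lattice points.

4168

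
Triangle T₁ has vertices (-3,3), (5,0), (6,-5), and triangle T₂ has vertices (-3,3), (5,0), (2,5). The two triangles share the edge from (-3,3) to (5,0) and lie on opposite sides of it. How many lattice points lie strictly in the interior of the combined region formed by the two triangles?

33

The union is the simple quadrilateral with vertices (-3,3), (6,-5), (5,0), (2,5) in order.
By the shoelace formula, twice the signed area is |[(-3)·(-5) − 6·3] + [6·0 − 5·(-5)] + [5·5 − 2·0] + [2·3 − (-3)·5]| = 68, so the area is 34.
The number of boundary lattice points is Σ gcd(|Δx|,|Δy|) = gcd(9,8) + gcd(1,5) + gcd(3,5) + gcd(5,2) = 1+1+1+1 = 4.
By Pick's theorem I = A − B/2 + 1 = 34 − 4/2 + 1 = 33.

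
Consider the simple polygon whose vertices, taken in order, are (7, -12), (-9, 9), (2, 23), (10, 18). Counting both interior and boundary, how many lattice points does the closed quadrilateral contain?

By the shoelace formula, twice the signed area is |(7·9 − (-9)·(-12)) + ((-9)·23 − 2·9) + (2·18 − 10·23) + (10·(-12) − 7·18)| = 710, so the area is 355.
Summing gcd(|Δx|,|Δy|) over the edges gives the boundary count: gcd(16,21) + gcd(11,14) + gcd(8,5) + gcd(3,30) = 1+1+1+3 = 6.
Pick's theorem gives I = A − B/2 + 1 = 355 − 6/2 + 1 = 353, so the closed region contains I + B = 353 + 6 = 359 lattice points.

359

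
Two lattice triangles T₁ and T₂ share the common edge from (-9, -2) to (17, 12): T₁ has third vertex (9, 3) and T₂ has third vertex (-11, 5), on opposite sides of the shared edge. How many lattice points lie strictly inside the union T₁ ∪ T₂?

162

The union is the simple quadrilateral with vertices (-9, -2), (9, 3), (17, 12), (-11, 5) in order.
The shoelace formula gives twice the area as |[(-9)·3 − 9·(-2)] + [9·12 − 17·3] + [17·5 − (-11)·12] + [(-11)·(-2) − (-9)·5]| = 332, so the area is 166.
The number of boundary lattice points is Σ gcd(|Δx|,|Δy|) = gcd(18,5) + gcd(8,9) + gcd(28,7) + gcd(2,7) = 1+1+7+1 = 10.
By Pick's theorem I = A − B/2 + 1 = 166 − 10/2 + 1 = 162.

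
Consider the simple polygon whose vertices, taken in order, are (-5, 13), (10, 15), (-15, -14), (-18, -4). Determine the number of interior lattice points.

The shoelace formula gives twice the area as |[(-5)·15 − 10·13] + [10·(-14) − (-15)·15] + [(-15)·(-4) − (-18)·(-14)] + [(-18)·13 − (-5)·(-4)]| = 566, so the area is 283.
Along each edge there are gcd(|Δx|,|Δy|)+1 lattice points, so counting each shared vertex once the boundary has gcd(15,2) + gcd(25,29) + gcd(3,10) + gcd(13,17) = 1+1+1+1 = 4.
By Pick's theorem A = I + B/2 − 1, so I = 283 − 4/2 + 1 = 282.

282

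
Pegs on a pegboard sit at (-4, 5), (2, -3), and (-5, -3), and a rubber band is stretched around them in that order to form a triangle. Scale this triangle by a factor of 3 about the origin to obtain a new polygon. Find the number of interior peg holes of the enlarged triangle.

238

The shoelace formula gives twice the area as |[(-4)·(-3) − 2·5] + [2·(-3) − (-5)·(-3)] + [(-5)·5 − (-4)·(-3)]| = 56, so the area is 28.
The number of boundary lattice points is Σ gcd(|Δx|,|Δy|) = gcd(6,8) + gcd(7,0) + gcd(1,8) = 2+7+1 = 10.
Scaling by 3 multiplies the area by 3² = 9 (so the new area is 252) and multiplies the boundary lattice-point count by 3, giving 30.
By Pick's theorem, the interior count of the dilated polygon is 252 − 30/2 + 1 = 238.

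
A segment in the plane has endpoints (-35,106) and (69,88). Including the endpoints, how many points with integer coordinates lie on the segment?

The number of lattice points on a segment between lattice points is gcd(|Δx|,|Δy|) + 1 = gcd(104,18) + 1 = 2 + 1 = 3.

3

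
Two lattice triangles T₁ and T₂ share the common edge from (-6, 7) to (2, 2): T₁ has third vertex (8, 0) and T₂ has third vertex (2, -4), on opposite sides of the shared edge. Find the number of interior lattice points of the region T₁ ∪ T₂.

The union is the simple quadrilateral with vertices (-6, 7), (8, 0), (2, 2), (2, -4) in order.
By the shoelace formula, twice the signed area is |((-6)·0 − 8·7) + (8·2 − 2·0) + (2·(-4) − 2·2) + (2·7 − (-6)·(-4))| = 62, so the area is 31.
The number of boundary lattice points is Σ gcd(|Δx|,|Δy|) = gcd(14,7) + gcd(6,2) + gcd(0,6) + gcd(8,11) = 7+2+6+1 = 16.
By Pick's theorem I = A − B/2 + 1 = 31 − 16/2 + 1 = 24.

24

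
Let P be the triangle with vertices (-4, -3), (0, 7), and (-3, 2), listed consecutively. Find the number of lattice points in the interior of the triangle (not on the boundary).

The shoelace formula gives twice the area as |[(-4)·7 − 0·(-3)] + [0·2 − (-3)·7] + [(-3)·(-3) − (-4)·2]| = 10, so the area is 5.
Summing gcd(|Δx|,|Δy|) over the edges gives the boundary count: gcd(4,10) + gcd(3,5) + gcd(1,5) = 2+1+1 = 4.
Pick's theorem gives I = A − B/2 + 1 = 5 − 4/2 + 1 = 4.

4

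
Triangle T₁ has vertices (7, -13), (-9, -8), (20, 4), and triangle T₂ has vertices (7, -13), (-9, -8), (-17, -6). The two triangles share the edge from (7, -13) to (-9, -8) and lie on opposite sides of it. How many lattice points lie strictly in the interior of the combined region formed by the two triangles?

The union is the simple quadrilateral with vertices (7, -13), (20, 4), (-9, -8), (-17, -6) in order.
The shoelace formula gives twice the area as |[7·4 − 20·(-13)] + [20·(-8) − (-9)·4] + [(-9)·(-6) − (-17)·(-8)] + [(-17)·(-13) − 7·(-6)]| = 345, so the area is 345/2.
Along each edge there are gcd(|Δx|,|Δy|)+1 lattice points, so counting each shared vertex once the boundary has gcd(13,17) + gcd(29,12) + gcd(8,2) + gcd(24,7) = 1+1+2+1 = 5.
By Pick's theorem I = A − B/2 + 1 = 345/2 − 5/2 + 1 = 171.

171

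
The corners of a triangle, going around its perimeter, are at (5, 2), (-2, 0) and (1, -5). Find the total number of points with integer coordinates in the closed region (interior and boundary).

23

Using the shoelace formula, 2A = |(5·0 − (-2)·2) + ((-2)·(-5) − 1·0) + (1·2 − 5·(-5))| = 41, so the area is 41/2.
Summing gcd(|Δx|,|Δy|) over the edges gives the boundary count: gcd(7,2) + gcd(3,5) + gcd(4,7) = 1+1+1 = 3.
Pick's theorem gives I = A − B/2 + 1 = 41/2 − 3/2 + 1 = 20, so the closed region contains I + B = 20 + 3 = 23 lattice points.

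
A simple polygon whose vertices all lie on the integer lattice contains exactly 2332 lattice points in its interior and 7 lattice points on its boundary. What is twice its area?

By Pick's theorem, A = I + B/2 − 1 = 2332 + 7/2 − 1 = 4669/2.
Hence 2A = 4669.

4669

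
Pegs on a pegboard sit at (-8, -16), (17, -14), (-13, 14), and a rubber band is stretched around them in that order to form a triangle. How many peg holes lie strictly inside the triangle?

377

The shoelace formula gives twice the area as |((-8)·(-14) − 17·(-16)) + (17·14 − (-13)·(-14)) + ((-13)·(-16) − (-8)·14)| = 760, so the area is 380.
The number of boundary lattice points is Σ gcd(|Δx|,|Δy|) = gcd(25,2) + gcd(30,28) + gcd(5,30) = 1+2+5 = 8.
Pick's theorem gives I = A − B/2 + 1 = 380 − 8/2 + 1 = 377.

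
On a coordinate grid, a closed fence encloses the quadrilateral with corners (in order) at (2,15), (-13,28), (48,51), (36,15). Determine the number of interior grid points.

1158

Using the shoelace formula, 2A = |[2·28 − (-13)·15] + [(-13)·51 − 48·28] + [48·15 − 36·51] + [36·15 − 2·15]| = 2362, so the area is 1181.
Along each edge there are gcd(|Δx|,|Δy|)+1 lattice points, so counting each shared vertex once the boundary has gcd(15,13) + gcd(61,23) + gcd(12,36) + gcd(34,0) = 1+1+12+34 = 48.
Pick's theorem gives I = A − B/2 + 1 = 1181 − 48/2 + 1 = 1158.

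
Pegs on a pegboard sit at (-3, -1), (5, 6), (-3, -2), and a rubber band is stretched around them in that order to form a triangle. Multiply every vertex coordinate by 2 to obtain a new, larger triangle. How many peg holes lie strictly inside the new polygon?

7

By the shoelace formula, twice the signed area is |[(-3)·6 − 5·(-1)] + [5·(-2) − (-3)·6] + [(-3)·(-1) − (-3)·(-2)]| = 8, so the area is 4.
Along each edge there are gcd(|Δx|,|Δy|)+1 lattice points, so counting each shared vertex once the boundary has gcd(8,7) + gcd(8,8) + gcd(0,1) = 1+8+1 = 10.
Scaling by 2 multiplies the area by 2² = 4 (so the new area is 16) and multiplies the boundary lattice-point count by 2, giving 20.
By Pick's theorem, the interior count of the dilated polygon is 16 − 20/2 + 1 = 7.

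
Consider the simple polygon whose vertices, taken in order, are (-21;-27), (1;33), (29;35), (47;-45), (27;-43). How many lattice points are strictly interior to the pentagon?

Using the shoelace formula, 2A = |((-21)·33 − 1·(-27)) + (1·35 − 29·33) + (29·(-45) − 47·35) + (47·(-43) − 27·(-45)) + (27·(-27) − (-21)·(-43))| = 6976, so the area is 3488.
Along each edge there are gcd(|Δx|,|Δy|)+1 lattice points, so counting each shared vertex once the boundary has gcd(22,60) + gcd(28,2) + gcd(18,80) + gcd(20,2) + gcd(48,16) = 2+2+2+2+16 = 24.
By Pick's theorem A = I + B/2 − 1, so I = 3488 − 24/2 + 1 = 3477.

3477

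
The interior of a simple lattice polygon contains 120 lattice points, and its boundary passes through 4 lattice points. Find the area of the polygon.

By Pick's theorem, A = I + B/2 − 1 = 120 + 4/2 − 1 = 121.

121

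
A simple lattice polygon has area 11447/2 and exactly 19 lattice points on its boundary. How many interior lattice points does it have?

5715

Pick's theorem A = I + B/2 − 1 rearranges to I = A − B/2 + 1 = 11447/2 − 19/2 + 1 = 5715.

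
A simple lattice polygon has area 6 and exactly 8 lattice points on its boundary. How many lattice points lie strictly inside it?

From Pick's theorem, I = A − B/2 + 1 = 6 − 8/2 + 1 = 3.

3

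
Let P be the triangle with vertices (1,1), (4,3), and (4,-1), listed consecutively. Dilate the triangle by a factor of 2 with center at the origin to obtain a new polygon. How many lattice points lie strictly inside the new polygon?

19

The shoelace formula gives twice the area as |(1·3 − 4·1) + (4·(-1) − 4·3) + (4·1 − 1·(-1))| = 12, so the area is 6.
Along each edge there are gcd(|Δx|,|Δy|)+1 lattice points, so counting each shared vertex once the boundary has gcd(3,2) + gcd(0,4) + gcd(3,2) = 1+4+1 = 6.
Scaling by 2 multiplies the area by 2² = 4 (so the new area is 24) and multiplies the boundary lattice-point count by 2, giving 12.
By Pick's theorem, the interior count of the dilated polygon is 24 − 12/2 + 1 = 19.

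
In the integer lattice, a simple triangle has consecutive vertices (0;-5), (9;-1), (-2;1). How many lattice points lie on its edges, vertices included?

Along each edge there are gcd(|Δx|,|Δy|)+1 lattice points, so counting each shared vertex once the boundary has gcd(9,4) + gcd(11,2) + gcd(2,6) = 1+1+2 = 4.

4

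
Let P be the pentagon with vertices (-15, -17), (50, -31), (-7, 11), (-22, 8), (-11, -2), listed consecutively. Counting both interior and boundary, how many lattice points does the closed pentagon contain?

The shoelace formula gives twice the area as |[(-15)·(-31) − 50·(-17)] + [50·11 − (-7)·(-31)] + [(-7)·8 − (-22)·11] + [(-22)·(-2) − (-11)·8] + [(-11)·(-17) − (-15)·(-2)]| = 2123, so the area is 2123/2.
Along each edge there are gcd(|Δx|,|Δy|)+1 lattice points, so counting each shared vertex once the boundary has gcd(65,14) + gcd(57,42) + gcd(15,3) + gcd(11,10) + gcd(4,15) = 1+3+3+1+1 = 9.
Pick's theorem gives I = A − B/2 + 1 = 2123/2 − 9/2 + 1 = 1058, so the closed region contains I + B = 1058 + 9 = 1067 lattice points.

1067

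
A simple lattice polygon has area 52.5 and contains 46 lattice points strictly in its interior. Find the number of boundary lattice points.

Pick's theorem gives A = I + B/2 − 1, so B = 2(A − I + 1) = 2(52.5 − 46 + 1) = 15.

15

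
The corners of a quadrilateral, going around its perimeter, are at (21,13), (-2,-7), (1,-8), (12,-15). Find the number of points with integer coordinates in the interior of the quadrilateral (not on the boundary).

226

The shoelace formula gives twice the area as |(21·(-7) − (-2)·13) + ((-2)·(-8) − 1·(-7)) + (1·(-15) − 12·(-8)) + (12·13 − 21·(-15))| = 454, so the area is 227.
Summing gcd(|Δx|,|Δy|) over the edges gives the boundary count: gcd(23,20) + gcd(3,1) + gcd(11,7) + gcd(9,28) = 1+1+1+1 = 4.
Pick's theorem gives I = A − B/2 + 1 = 227 − 4/2 + 1 = 226.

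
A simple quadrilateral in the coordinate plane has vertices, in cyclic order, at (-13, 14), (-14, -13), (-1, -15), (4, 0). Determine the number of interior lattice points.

Using the shoelace formula, 2A = |((-13)·(-13) − (-14)·14) + ((-14)·(-15) − (-1)·(-13)) + ((-1)·0 − 4·(-15)) + (4·14 − (-13)·0)| = 678, so the area is 339.
Summing gcd(|Δx|,|Δy|) over the edges gives the boundary count: gcd(1,27) + gcd(13,2) + gcd(5,15) + gcd(17,14) = 1+1+5+1 = 8.
Pick's theorem gives I = A − B/2 + 1 = 339 − 8/2 + 1 = 336.

336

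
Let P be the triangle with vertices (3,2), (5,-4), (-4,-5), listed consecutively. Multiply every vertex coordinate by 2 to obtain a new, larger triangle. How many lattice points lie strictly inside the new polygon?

Using the shoelace formula, 2A = |[3·(-4) − 5·2] + [5·(-5) − (-4)·(-4)] + [(-4)·2 − 3·(-5)]| = 56, so the area is 28.
The number of boundary lattice points is Σ gcd(|Δx|,|Δy|) = gcd(2,6) + gcd(9,1) + gcd(7,7) = 2+1+7 = 10.
Scaling by 2 multiplies the area by 2² = 4 (so the new area is 112) and multiplies the boundary lattice-point count by 2, giving 20.
By Pick's theorem, the interior count of the dilated polygon is 112 − 20/2 + 1 = 103.

103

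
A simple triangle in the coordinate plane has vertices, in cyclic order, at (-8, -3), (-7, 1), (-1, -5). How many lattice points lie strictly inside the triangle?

12

By the shoelace formula, twice the signed area is |((-8)·1 − (-7)·(-3)) + ((-7)·(-5) − (-1)·1) + ((-1)·(-3) − (-8)·(-5))| = 30, so the area is 15.
The number of boundary lattice points is Σ gcd(|Δx|,|Δy|) = gcd(1,4) + gcd(6,6) + gcd(7,2) = 1+6+1 = 8.
Pick's theorem gives I = A − B/2 + 1 = 15 − 8/2 + 1 = 12.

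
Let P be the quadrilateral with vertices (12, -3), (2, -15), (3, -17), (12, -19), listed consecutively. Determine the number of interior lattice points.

79

The shoelace formula gives twice the area as |(12·(-15) − 2·(-3)) + (2·(-17) − 3·(-15)) + (3·(-19) − 12·(-17)) + (12·(-3) − 12·(-19))| = 176, so the area is 88.
Summing gcd(|Δx|,|Δy|) over the edges gives the boundary count: gcd(10,12) + gcd(1,2) + gcd(9,2) + gcd(0,16) = 2+1+1+16 = 20.
By Pick's theorem A = I + B/2 − 1, so I = 88 − 20/2 + 1 = 79.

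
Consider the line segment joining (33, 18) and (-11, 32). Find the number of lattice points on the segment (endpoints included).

The number of lattice points on a segment between lattice points is gcd(|Δx|,|Δy|) + 1 = gcd(44,14) + 1 = 2 + 1 = 3.

3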